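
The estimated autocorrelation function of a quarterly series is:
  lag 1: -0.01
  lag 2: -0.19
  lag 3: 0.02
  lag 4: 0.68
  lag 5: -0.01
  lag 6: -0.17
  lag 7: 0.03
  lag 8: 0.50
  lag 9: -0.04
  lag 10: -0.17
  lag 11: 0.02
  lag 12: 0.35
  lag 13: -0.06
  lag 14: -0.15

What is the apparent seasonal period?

The largest autocorrelation is r_4 = 0.68, with weaker echoes at lags 8 (0.50) and 12 (0.35); the remaining lags stay at or below 0.03.
The dominant spike at lag 4 indicates a seasonal period of 4.

4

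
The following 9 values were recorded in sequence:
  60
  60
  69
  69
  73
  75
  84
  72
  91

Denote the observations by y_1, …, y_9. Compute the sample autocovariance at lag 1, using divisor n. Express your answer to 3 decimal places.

Mean ȳ = (60 + 60 + 69 + 69 + 73 + 75 + 84 + 72 + 91)/9 = 72.5556
Σ_{t=1}^{8}(y_t−ȳ)(y_{t+1}−ȳ) = 225.8025
γ_1 = 225.8025 / 9 = 25.089

25.089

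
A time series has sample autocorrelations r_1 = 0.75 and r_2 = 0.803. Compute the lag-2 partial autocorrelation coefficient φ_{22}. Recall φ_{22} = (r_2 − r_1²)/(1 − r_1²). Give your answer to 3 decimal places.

0.550

φ_{22} = (r_2 − r_1²) / (1 − r_1²)
r_1² = (0.75)² = 0.5625
Numerator = 0.803 − 0.5625 = 0.2405; denominator = 1 − 0.5625 = 0.4375
φ_{22} = 0.2405 / 0.4375 = 0.550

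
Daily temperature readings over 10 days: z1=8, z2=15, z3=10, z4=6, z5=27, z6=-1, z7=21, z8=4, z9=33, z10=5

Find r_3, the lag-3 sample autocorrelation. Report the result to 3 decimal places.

Mean z̄ = (8 + 15 + 10 + 6 + 27 − 1 + 21 + 4 + 33 + 5)/10 = 12.8000
Σ(z_t−z̄)(z_{t+3}−z̄) = (32.6400) + (31.2400) + (38.6400) + (-55.7600) + (-124.9600) + (-278.7600) + (-63.9600) = -420.9200
Denominator Σ(z_t−z̄)² = 1087.6000
r_3 = -420.9200 / 1087.6000 = -0.387

-0.387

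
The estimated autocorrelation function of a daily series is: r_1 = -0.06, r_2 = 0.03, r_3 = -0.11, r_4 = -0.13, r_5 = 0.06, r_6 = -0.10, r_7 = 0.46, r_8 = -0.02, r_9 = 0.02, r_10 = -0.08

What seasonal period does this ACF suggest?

7

The largest autocorrelation is r_7 = 0.46; the remaining lags stay at or below 0.06.
The dominant spike at lag 7 indicates a seasonal period of 7.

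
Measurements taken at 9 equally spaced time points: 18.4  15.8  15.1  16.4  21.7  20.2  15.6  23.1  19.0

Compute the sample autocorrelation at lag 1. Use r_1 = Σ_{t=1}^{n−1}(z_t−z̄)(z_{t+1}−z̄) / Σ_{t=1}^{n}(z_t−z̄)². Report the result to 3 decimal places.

-0.013

Mean z̄ = (18.4 + 15.8 + 15.1 + 16.4 + 21.7 + 20.2 + 15.6 + 23.1 + 19.0)/9 = 18.3667
Numerator Σ_{t=1}^{8}(z_t−z̄)(z_{t+1}−z̄) = -0.8911
Denominator Σ(z_t−z̄)² = 66.0600
r_1 = -0.8911 / 66.0600 = -0.013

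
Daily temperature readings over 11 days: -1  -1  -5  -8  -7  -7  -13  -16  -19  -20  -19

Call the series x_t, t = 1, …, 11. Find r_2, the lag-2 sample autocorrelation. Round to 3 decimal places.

Mean x̄ = (-1 − 1 − 5 − 8 − 7 − 7 − 13 − 16 − 19 − 20 − 19)/11 = -10.5455
Numerator Σ_{t=1}^{9}(x_t−x̄)(x_{t+2}−x̄) = 221.6777
Denominator Σ(x_t−x̄)² = 512.7273
r_2 = 221.6777 / 512.7273 = 0.432

0.432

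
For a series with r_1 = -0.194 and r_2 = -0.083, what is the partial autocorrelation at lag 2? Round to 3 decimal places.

-0.125

φ_{22} = (r_2 − r_1²) / (1 − r_1²)
r_1² = (-0.194)² = 0.037636
Numerator = -0.083 − 0.0376 = -0.1206; denominator = 1 − 0.0376 = 0.9624
φ_{22} = -0.1206 / 0.9624 = -0.125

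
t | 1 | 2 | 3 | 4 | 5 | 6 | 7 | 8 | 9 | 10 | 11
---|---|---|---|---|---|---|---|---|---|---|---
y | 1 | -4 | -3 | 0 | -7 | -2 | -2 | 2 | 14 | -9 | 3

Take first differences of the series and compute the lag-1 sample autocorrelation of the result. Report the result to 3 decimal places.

-0.596

First differences Δy: -5, 1, 3, -7, 5, 0, 4, 12, -23, 12
Mean of differences = 0.2000
Numerator Σ(Δy_t−Δȳ)(Δy_{t+1}−Δȳ) = -561.0400
Denominator Σ(Δy_t−Δȳ)² = 941.6000
r_1(Δy) = -561.0400 / 941.6000 = -0.596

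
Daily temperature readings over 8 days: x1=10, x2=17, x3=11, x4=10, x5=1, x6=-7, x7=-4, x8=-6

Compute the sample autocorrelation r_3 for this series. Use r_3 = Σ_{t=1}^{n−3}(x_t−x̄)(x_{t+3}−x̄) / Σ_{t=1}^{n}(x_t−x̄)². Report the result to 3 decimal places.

-0.168

Mean x̄ = (10 + 17 + 11 + 10 + 1 − 7 − 4 − 6)/8 = 4.0000
Numerator Σ_{t=1}^{5}(x_t−x̄)(x_{t+3}−x̄) = -98.0000
Denominator Σ(x_t−x̄)² = 584.0000
r_3 = -98.0000 / 584.0000 = -0.168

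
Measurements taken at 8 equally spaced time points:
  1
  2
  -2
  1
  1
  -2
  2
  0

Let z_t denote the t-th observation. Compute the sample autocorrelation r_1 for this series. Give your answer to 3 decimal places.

Mean z̄ = (1 + 2 − 2 + 1 + 1 − 2 + 2 + 0)/8 = 0.3750
Numerator Σ_{t=1}^{7}(z_t−z̄)(z_{t+1}−z̄) = -9.8906
Denominator Σ(z_t−z̄)² = 17.8750
r_1 = -9.8906 / 17.8750 = -0.553

-0.553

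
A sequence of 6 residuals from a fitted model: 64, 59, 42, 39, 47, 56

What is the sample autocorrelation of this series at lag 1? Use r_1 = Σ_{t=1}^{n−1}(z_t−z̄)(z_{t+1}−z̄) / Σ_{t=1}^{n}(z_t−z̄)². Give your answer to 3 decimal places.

Mean z̄ = (64 + 59 + 42 + 39 + 47 + 56)/6 = 51.1667
Deviations from mean: 12.8333, 7.8333, -9.1667, -12.1667, -4.1667, 4.8333
Numerator Σ_{t=1}^{5}(z_t−z̄)(z_{t+1}−z̄) = 170.8056
Denominator Σ(z_t−z̄)² = 498.8333
r_1 = 170.8056 / 498.8333 = 0.342

0.342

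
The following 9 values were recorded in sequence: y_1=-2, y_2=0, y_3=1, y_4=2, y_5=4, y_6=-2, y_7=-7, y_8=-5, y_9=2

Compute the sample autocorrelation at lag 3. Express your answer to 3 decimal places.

Mean ȳ = (-2 + 0 + 1 + 2 + 4 − 2 − 7 − 5 + 2)/9 = -0.7778
Numerator Σ_{t=1}^{6}(y_t−ȳ)(y_{t+3}−ȳ) = -42.7037
Denominator Σ(y_t−ȳ)² = 101.5556
r_3 = -42.7037 / 101.5556 = -0.420

-0.420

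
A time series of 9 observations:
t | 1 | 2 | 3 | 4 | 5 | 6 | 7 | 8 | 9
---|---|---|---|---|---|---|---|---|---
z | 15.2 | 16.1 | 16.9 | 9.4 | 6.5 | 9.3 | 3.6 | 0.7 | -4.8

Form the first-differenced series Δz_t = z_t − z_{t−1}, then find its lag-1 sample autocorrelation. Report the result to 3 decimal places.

First differences Δz: 0.9, 0.8, -7.5, -2.9, 2.8, -5.7, -2.9, -5.5
Mean of differences = -2.5000
Numerator Σ(Δz_t−Δz̄)(Δz_{t+1}−Δz̄) = -19.8800
Denominator Σ(Δz_t−Δz̄)² = 95.1000
r_1(Δz) = -19.8800 / 95.1000 = -0.209

-0.209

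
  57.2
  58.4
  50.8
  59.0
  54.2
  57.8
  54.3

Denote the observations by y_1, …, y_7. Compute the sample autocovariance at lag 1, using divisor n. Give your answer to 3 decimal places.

Mean ȳ = (57.2 + 58.4 + 50.8 + 59.0 + 54.2 + 57.8 + 54.3)/7 = 55.9571
Σ_{t=1}^{6}(y_t−ȳ)(y_{t+1}−ȳ) = -36.8933
γ_1 = -36.8933 / 7 = -5.270

-5.270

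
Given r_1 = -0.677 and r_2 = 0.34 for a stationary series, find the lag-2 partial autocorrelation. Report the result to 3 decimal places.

-0.218

φ_{22} = (r_2 − r_1²) / (1 − r_1²)
r_1² = (-0.677)² = 0.458329
Numerator = 0.34 − 0.4583 = -0.1183; denominator = 1 − 0.4583 = 0.5417
φ_{22} = -0.1183 / 0.5417 = -0.218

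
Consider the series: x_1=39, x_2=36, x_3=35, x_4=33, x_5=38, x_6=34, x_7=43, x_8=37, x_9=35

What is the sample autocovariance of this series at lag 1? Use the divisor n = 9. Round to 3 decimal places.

-2.012

Mean x̄ = (39 + 36 + 35 + 33 + 38 + 34 + 43 + 37 + 35)/9 = 36.6667
Σ_{t=1}^{8}(x_t−x̄)(x_{t+1}−x̄) = -18.1111
γ_1 = -18.1111 / 9 = -2.012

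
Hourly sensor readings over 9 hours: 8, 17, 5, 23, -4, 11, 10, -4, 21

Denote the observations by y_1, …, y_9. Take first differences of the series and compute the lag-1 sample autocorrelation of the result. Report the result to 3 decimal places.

First differences Δy: 9, -12, 18, -27, 15, -1, -14, 25
Mean of differences = 1.6250
Numerator Σ(Δy_t−Δȳ)(Δy_{t+1}−Δȳ) = -1534.5156
Denominator Σ(Δy_t−Δȳ)² = 2303.8750
r_1(Δy) = -1534.5156 / 2303.8750 = -0.666

-0.666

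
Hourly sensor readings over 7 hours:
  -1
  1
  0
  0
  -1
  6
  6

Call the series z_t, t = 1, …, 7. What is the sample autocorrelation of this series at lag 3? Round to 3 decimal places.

-0.146

Mean z̄ = (-1 + 1 + 0 + 0 − 1 + 6 + 6)/7 = 1.5714
Σ(z_t−z̄)(z_{t+3}−z̄) = (4.0408) + (1.4694) + (-6.9592) + (-6.9592) = -8.4082
Denominator Σ(z_t−z̄)² = 57.7143
r_3 = -8.4082 / 57.7143 = -0.146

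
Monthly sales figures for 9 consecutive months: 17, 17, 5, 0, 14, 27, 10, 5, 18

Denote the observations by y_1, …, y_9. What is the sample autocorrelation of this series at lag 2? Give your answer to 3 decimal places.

-0.732

Mean ȳ = (17 + 17 + 5 + 0 + 14 + 27 + 10 + 5 + 18)/9 = 12.5556
Σ(y_t−ȳ)(y_{t+2}−ȳ) = (-33.5802) + (-55.8025) + (-10.9136) + (-181.3580) + (-3.6914) + (-109.1358) + (-13.9136) = -408.3951
Denominator Σ(y_t−ȳ)² = 558.2222
r_2 = -408.3951 / 558.2222 = -0.732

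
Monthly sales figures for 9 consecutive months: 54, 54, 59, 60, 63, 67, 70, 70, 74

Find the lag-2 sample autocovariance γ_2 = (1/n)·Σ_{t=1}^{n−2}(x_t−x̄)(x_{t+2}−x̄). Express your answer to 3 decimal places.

Mean x̄ = (54 + 54 + 59 + 60 + 63 + 67 + 70 + 70 + 74)/9 = 63.4444
Σ_{t=1}^{7}(x_t−x̄)(x_{t+2}−x̄) = 153.8272
γ_2 = 153.8272 / 9 = 17.092

17.092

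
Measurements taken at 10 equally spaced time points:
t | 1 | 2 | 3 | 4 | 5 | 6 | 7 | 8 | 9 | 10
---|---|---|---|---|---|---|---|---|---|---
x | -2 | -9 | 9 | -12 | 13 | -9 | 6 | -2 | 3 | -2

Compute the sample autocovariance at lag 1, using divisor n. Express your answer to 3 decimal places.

-52.275

Mean x̄ = (-2 − 9 + 9 − 12 + 13 − 9 + 6 − 2 + 3 − 2)/10 = -0.5000
Σ_{t=1}^{9}(x_t−x̄)(x_{t+1}−x̄) = -522.7500
γ_1 = -522.7500 / 10 = -52.275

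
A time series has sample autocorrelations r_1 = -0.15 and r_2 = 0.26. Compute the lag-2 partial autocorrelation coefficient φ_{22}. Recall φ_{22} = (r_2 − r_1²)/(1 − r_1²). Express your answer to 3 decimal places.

0.243

φ_{22} = (r_2 − r_1²) / (1 − r_1²)
r_1² = (-0.15)² = 0.0225
Numerator = 0.26 − 0.0225 = 0.2375; denominator = 1 − 0.0225 = 0.9775
φ_{22} = 0.2375 / 0.9775 = 0.243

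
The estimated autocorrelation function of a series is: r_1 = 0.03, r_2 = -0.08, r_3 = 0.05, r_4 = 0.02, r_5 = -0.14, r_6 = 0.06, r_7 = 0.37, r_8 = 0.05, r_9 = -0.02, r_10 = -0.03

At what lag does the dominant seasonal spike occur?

The largest autocorrelation is r_7 = 0.37; the remaining lags stay at or below 0.06.
The dominant spike at lag 7 indicates a seasonal period of 7.

7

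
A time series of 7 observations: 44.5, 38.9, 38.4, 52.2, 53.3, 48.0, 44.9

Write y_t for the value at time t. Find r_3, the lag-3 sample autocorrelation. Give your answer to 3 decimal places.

Mean ȳ = (44.5 + 38.9 + 38.4 + 52.2 + 53.3 + 48.0 + 44.9)/7 = 45.7429
Deviations from mean: -1.2429, -6.8429, -7.3429, 6.4571, 7.5571, 2.2571, -0.8429
Σ(y_t−ȳ)(y_{t+3}−ȳ) = (-8.0253) + (-51.7124) + (-16.5739) + (-5.4424) = -81.7541
Denominator Σ(y_t−ȳ)² = 206.8971
r_3 = -81.7541 / 206.8971 = -0.395

-0.395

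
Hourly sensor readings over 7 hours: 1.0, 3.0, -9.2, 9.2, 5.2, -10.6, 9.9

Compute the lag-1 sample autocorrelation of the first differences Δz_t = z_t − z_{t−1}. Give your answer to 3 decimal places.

First differences Δz: 2.0, -12.2, 18.4, -4.0, -15.8, 20.5
Mean of differences = 1.4833
Numerator Σ(Δz_t−Δz̄)(Δz_{t+1}−Δz̄) = -565.2069
Denominator Σ(Δz_t−Δz̄)² = 1164.0883
r_1(Δz) = -565.2069 / 1164.0883 = -0.486

-0.486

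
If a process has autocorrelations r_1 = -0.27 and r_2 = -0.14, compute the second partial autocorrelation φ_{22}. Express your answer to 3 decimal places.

φ_{22} = (r_2 − r_1²) / (1 − r_1²)
r_1² = (-0.27)² = 0.0729
Numerator = -0.14 − 0.0729 = -0.2129; denominator = 1 − 0.0729 = 0.9271
φ_{22} = -0.2129 / 0.9271 = -0.230

-0.230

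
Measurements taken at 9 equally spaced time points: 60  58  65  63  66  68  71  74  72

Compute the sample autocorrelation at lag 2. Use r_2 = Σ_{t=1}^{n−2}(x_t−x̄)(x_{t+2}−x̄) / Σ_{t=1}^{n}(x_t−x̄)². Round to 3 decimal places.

Mean x̄ = (60 + 58 + 65 + 63 + 66 + 68 + 71 + 74 + 72)/9 = 66.3333
Numerator Σ_{t=1}^{7}(x_t−x̄)(x_{t+2}−x̄) = 68.7778
Denominator Σ(x_t−x̄)² = 238.0000
r_2 = 68.7778 / 238.0000 = 0.289

0.289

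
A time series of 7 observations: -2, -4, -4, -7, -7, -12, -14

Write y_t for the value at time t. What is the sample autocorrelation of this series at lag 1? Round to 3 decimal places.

0.506

Mean ȳ = (-2 − 4 − 4 − 7 − 7 − 12 − 14)/7 = -7.1429
Deviations from mean: 5.1429, 3.1429, 3.1429, 0.1429, 0.1429, -4.8571, -6.8571
Numerator Σ_{t=1}^{6}(y_t−ȳ)(y_{t+1}−ȳ) = 59.1224
Denominator Σ(y_t−ȳ)² = 116.8571
r_1 = 59.1224 / 116.8571 = 0.506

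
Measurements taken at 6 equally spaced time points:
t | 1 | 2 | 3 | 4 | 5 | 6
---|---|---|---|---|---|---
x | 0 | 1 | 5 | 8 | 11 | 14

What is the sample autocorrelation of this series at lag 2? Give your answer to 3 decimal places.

0.039

Mean x̄ = (0 + 1 + 5 + 8 + 11 + 14)/6 = 6.5000
Σ(x_t−x̄)(x_{t+2}−x̄) = (9.7500) + (-8.2500) + (-6.7500) + (11.2500) = 6.0000
Denominator Σ(x_t−x̄)² = 153.5000
r_2 = 6.0000 / 153.5000 = 0.039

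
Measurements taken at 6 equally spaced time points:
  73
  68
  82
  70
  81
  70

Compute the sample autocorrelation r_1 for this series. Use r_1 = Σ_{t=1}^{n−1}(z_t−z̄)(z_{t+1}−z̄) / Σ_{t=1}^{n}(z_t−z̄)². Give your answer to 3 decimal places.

Mean z̄ = (73 + 68 + 82 + 70 + 81 + 70)/6 = 74.0000
Numerator Σ_{t=1}^{5}(z_t−z̄)(z_{t+1}−z̄) = -130.0000
Denominator Σ(z_t−z̄)² = 182.0000
r_1 = -130.0000 / 182.0000 = -0.714

-0.714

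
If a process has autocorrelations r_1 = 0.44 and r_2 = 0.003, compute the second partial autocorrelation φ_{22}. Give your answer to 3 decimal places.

φ_{22} = (r_2 − r_1²) / (1 − r_1²)
r_1² = (0.44)² = 0.1936
Numerator = 0.003 − 0.1936 = -0.1906; denominator = 1 − 0.1936 = 0.8064
φ_{22} = -0.1906 / 0.8064 = -0.236

-0.236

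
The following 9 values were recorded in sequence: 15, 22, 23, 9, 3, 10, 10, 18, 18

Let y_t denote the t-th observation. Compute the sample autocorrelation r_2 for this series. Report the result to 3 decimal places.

Mean ȳ = (15 + 22 + 23 + 9 + 3 + 10 + 10 + 18 + 18)/9 = 14.2222
Numerator Σ_{t=1}^{7}(y_t−ȳ)(y_{t+2}−ȳ) = -94.7654
Denominator Σ(y_t−ȳ)² = 355.5556
r_2 = -94.7654 / 355.5556 = -0.267

-0.267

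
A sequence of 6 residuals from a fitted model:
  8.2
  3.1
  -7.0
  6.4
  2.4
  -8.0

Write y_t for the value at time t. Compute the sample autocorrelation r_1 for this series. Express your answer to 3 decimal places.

Mean ȳ = (8.2 + 3.1 − 7.0 + 6.4 + 2.4 − 8.0)/6 = 0.8500
Σ(y_t−ȳ)(y_{t+1}−ȳ) = (16.5375) + (-17.6625) + (-43.5675) + (8.6025) + (-13.7175) = -49.8075
Denominator Σ(y_t−ȳ)² = 232.2350
r_1 = -49.8075 / 232.2350 = -0.214

-0.214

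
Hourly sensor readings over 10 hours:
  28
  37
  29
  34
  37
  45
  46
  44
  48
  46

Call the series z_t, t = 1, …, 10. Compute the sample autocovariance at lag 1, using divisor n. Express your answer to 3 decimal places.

Mean z̄ = (28 + 37 + 29 + 34 + 37 + 45 + 46 + 44 + 48 + 46)/10 = 39.4000
Σ_{t=1}^{9}(z_t−z̄)(z_{t+1}−z̄) = 271.6400
γ_1 = 271.6400 / 10 = 27.164

27.164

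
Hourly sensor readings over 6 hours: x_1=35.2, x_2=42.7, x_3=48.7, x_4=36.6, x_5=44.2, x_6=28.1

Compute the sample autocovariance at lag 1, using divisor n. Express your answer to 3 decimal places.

Mean x̄ = (35.2 + 42.7 + 48.7 + 36.6 + 44.2 + 28.1)/6 = 39.2500
Deviations: -4.0500, 3.4500, 9.4500, -2.6500, 4.9500, -11.1500
Σ_{t=1}^{5}(x_t−x̄)(x_{t+1}−x̄) = -74.7225
γ_1 = -74.7225 / 6 = -12.454

-12.454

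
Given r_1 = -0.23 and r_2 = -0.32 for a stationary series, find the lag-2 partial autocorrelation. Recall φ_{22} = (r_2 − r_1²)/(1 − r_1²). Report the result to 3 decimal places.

φ_{22} = (r_2 − r_1²) / (1 − r_1²)
r_1² = (-0.23)² = 0.0529
Numerator = -0.32 − 0.0529 = -0.3729; denominator = 1 − 0.0529 = 0.9471
φ_{22} = -0.3729 / 0.9471 = -0.394

-0.394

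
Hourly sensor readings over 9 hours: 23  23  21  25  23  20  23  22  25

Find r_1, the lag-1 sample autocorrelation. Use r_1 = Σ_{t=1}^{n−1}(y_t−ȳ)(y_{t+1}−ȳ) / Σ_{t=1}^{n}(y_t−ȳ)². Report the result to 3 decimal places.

Mean ȳ = (23 + 23 + 21 + 25 + 23 + 20 + 23 + 22 + 25)/9 = 22.7778
Numerator Σ_{t=1}^{8}(y_t−ȳ)(y_{t+1}−ȳ) = -6.9383
Denominator Σ(y_t−ȳ)² = 21.5556
r_1 = -6.9383 / 21.5556 = -0.322

-0.322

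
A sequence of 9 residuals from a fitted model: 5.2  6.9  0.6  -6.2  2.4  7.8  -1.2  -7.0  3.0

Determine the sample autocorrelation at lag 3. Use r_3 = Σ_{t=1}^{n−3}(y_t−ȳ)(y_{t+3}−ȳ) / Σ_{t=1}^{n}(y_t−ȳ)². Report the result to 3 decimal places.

Mean ȳ = (5.2 + 6.9 + 0.6 − 6.2 + 2.4 + 7.8 − 1.2 − 7.0 + 3.0)/9 = 1.2778
Numerator Σ_{t=1}^{6}(y_t−ȳ)(y_{t+3}−ȳ) = -6.9693
Denominator Σ(y_t−ȳ)² = 224.7956
r_3 = -6.9693 / 224.7956 = -0.031

-0.031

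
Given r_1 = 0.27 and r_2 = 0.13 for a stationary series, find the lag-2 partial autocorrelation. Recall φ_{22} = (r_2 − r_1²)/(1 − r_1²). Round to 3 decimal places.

0.062

φ_{22} = (r_2 − r_1²) / (1 − r_1²)
r_1² = (0.27)² = 0.0729
Numerator = 0.13 − 0.0729 = 0.0571; denominator = 1 − 0.0729 = 0.9271
φ_{22} = 0.0571 / 0.9271 = 0.062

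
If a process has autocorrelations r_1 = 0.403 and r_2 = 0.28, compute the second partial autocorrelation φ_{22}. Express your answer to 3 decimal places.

φ_{22} = (r_2 − r_1²) / (1 − r_1²)
r_1² = (0.403)² = 0.162409
Numerator = 0.28 − 0.1624 = 0.1176; denominator = 1 − 0.1624 = 0.8376
φ_{22} = 0.1176 / 0.8376 = 0.140

0.140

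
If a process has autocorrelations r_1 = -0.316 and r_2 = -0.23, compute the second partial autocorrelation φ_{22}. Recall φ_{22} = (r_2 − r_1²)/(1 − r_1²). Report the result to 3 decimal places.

φ_{22} = (r_2 − r_1²) / (1 − r_1²)
r_1² = (-0.316)² = 0.099856
Numerator = -0.23 − 0.0999 = -0.3299; denominator = 1 − 0.0999 = 0.9001
φ_{22} = -0.3299 / 0.9001 = -0.366

-0.366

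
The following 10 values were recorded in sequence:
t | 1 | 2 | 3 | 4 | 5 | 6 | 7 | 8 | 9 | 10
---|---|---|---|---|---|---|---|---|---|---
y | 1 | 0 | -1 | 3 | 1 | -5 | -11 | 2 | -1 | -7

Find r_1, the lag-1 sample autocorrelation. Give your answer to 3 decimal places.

0.045

Mean ȳ = (1 + 0 − 1 + 3 + 1 − 5 − 11 + 2 − 1 − 7)/10 = -1.8000
Numerator Σ_{t=1}^{9}(y_t−ȳ)(y_{t+1}−ȳ) = 8.1600
Denominator Σ(y_t−ȳ)² = 179.6000
r_1 = 8.1600 / 179.6000 = 0.045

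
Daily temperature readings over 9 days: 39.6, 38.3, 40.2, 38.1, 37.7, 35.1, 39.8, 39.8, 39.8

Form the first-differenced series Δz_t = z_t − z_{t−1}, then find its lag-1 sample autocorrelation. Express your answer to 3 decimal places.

-0.435

First differences Δz: -1.3, 1.9, -2.1, -0.4, -2.6, 4.7, 0.0, 0.0
Mean of differences = 0.0250
Numerator Σ(Δz_t−Δz̄)(Δz_{t+1}−Δz̄) = -16.8381
Denominator Σ(Δz_t−Δz̄)² = 38.7150
r_1(Δz) = -16.8381 / 38.7150 = -0.435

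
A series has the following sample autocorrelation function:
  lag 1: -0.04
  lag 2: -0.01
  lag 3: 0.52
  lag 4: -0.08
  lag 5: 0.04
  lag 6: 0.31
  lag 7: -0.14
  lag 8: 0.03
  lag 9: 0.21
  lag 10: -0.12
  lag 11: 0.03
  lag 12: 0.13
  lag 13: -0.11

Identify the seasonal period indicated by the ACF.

3

The largest autocorrelation is r_3 = 0.52, with weaker echoes at lags 6 (0.31) and 9 (0.21); the remaining lags stay at or below 0.13.
The dominant spike at lag 3 indicates a seasonal period of 3.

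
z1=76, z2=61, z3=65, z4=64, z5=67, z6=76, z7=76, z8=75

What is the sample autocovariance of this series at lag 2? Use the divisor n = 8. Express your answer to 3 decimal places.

Mean z̄ = (76 + 61 + 65 + 64 + 67 + 76 + 76 + 75)/8 = 70.0000
Deviations: 6.0000, -9.0000, -5.0000, -6.0000, -3.0000, 6.0000, 6.0000, 5.0000
Σ_{t=1}^{6}(z_t−z̄)(z_{t+2}−z̄) = 15.0000
γ_2 = 15.0000 / 8 = 1.875

1.875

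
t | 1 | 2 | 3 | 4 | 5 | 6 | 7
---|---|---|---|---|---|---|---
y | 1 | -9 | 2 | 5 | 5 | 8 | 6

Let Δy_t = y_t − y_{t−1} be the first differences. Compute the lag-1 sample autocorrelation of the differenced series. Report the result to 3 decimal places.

First differences Δy: -10, 11, 3, 0, 3, -2
Mean of differences = 0.8333
Numerator Σ(Δy_t−Δȳ)(Δy_{t+1}−Δȳ) = -97.8611
Denominator Σ(Δy_t−Δȳ)² = 238.8333
r_1(Δy) = -97.8611 / 238.8333 = -0.410

-0.410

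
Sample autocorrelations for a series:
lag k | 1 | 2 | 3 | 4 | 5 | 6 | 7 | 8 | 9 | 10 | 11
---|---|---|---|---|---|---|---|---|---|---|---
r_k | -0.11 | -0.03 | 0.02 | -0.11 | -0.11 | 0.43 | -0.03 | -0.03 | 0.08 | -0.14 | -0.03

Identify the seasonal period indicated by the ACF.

The largest autocorrelation is r_6 = 0.43; the remaining lags stay at or below 0.08.
The dominant spike at lag 6 indicates a seasonal period of 6.

6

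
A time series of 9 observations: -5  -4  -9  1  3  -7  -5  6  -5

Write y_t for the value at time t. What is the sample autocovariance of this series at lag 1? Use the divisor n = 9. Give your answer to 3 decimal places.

Mean ȳ = (-5 − 4 − 9 + 1 + 3 − 7 − 5 + 6 − 5)/9 = -2.7778
Σ_{t=1}^{8}(y_t−ȳ)(y_{t+1}−ȳ) = -45.3827
γ_1 = -45.3827 / 9 = -5.043

-5.043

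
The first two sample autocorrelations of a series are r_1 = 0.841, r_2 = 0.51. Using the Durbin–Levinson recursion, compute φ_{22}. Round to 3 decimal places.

-0.674

φ_{22} = (r_2 − r_1²) / (1 − r_1²)
r_1² = (0.841)² = 0.707281
Numerator = 0.51 − 0.7073 = -0.1973; denominator = 1 − 0.7073 = 0.2927
φ_{22} = -0.1973 / 0.2927 = -0.674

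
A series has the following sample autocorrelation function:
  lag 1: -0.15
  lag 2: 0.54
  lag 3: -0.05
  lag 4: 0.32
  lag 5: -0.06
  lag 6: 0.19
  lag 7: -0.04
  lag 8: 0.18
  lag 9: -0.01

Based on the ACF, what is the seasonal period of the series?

2

The largest autocorrelation is r_2 = 0.54, with weaker echoes at lags 4 (0.32), 6 (0.19) and 8 (0.18); the remaining lags stay at or below -0.01.
The dominant spike at lag 2 indicates a seasonal period of 2.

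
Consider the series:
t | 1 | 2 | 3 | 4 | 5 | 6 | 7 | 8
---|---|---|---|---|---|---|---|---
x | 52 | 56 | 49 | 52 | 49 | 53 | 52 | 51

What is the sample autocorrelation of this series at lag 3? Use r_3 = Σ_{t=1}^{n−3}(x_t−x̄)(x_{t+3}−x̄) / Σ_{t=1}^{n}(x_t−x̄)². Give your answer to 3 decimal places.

-0.364

Mean x̄ = (52 + 56 + 49 + 52 + 49 + 53 + 52 + 51)/8 = 51.7500
Σ(x_t−x̄)(x_{t+3}−x̄) = (0.0625) + (-11.6875) + (-3.4375) + (0.0625) + (2.0625) = -12.9375
Denominator Σ(x_t−x̄)² = 35.5000
r_3 = -12.9375 / 35.5000 = -0.364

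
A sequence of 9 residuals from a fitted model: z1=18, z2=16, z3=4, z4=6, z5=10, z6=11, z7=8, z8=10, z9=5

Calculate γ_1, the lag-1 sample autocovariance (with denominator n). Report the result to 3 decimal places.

3.649

Mean z̄ = (18 + 16 + 4 + 6 + 10 + 11 + 8 + 10 + 5)/9 = 9.7778
Σ_{t=1}^{8}(z_t−z̄)(z_{t+1}−z̄) = 32.8395
γ_1 = 32.8395 / 9 = 3.649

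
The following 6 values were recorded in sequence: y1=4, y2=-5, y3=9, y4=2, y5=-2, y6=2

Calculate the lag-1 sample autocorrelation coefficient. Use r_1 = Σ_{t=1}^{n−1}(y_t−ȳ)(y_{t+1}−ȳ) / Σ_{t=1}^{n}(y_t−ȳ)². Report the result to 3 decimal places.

Mean ȳ = (4 − 5 + 9 + 2 − 2 + 2)/6 = 1.6667
Deviations from mean: 2.3333, -6.6667, 7.3333, 0.3333, -3.6667, 0.3333
Numerator Σ_{t=1}^{5}(y_t−ȳ)(y_{t+1}−ȳ) = -64.4444
Denominator Σ(y_t−ȳ)² = 117.3333
r_1 = -64.4444 / 117.3333 = -0.549

-0.549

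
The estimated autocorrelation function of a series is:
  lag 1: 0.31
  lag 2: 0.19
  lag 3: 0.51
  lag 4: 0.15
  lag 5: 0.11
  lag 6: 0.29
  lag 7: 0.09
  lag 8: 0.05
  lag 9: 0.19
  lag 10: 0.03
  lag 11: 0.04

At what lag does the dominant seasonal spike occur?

The largest autocorrelation is r_3 = 0.51; the remaining lags stay at or below 0.31. The elevated value at lag 1 (0.31), dropping to 0.19 at lag 2, reflects decaying short-term dependence rather than seasonality.
The dominant spike at lag 3 indicates a seasonal period of 3.

3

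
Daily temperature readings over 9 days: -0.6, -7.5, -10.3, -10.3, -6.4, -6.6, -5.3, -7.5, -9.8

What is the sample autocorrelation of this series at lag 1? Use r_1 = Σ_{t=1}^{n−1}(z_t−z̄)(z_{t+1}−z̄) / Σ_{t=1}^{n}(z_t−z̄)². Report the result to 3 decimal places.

0.109

Mean z̄ = (-0.6 − 7.5 − 10.3 − 10.3 − 6.4 − 6.6 − 5.3 − 7.5 − 9.8)/9 = -7.1444
Numerator Σ_{t=1}^{8}(z_t−z̄)(z_{t+1}−z̄) = 8.1014
Denominator Σ(z_t−z̄)² = 74.3022
r_1 = 8.1014 / 74.3022 = 0.109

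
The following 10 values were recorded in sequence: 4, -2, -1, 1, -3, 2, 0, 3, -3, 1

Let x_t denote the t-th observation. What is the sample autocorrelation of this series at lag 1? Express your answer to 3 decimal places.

-0.512

Mean x̄ = (4 − 2 − 1 + 1 − 3 + 2 + 0 + 3 − 3 + 1)/10 = 0.2000
Numerator Σ_{t=1}^{9}(x_t−x̄)(x_{t+1}−x̄) = -27.4400
Denominator Σ(x_t−x̄)² = 53.6000
r_1 = -27.4400 / 53.6000 = -0.512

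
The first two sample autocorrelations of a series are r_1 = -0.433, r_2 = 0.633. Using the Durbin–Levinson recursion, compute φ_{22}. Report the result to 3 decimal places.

φ_{22} = (r_2 − r_1²) / (1 − r_1²)
r_1² = (-0.433)² = 0.187489
Numerator = 0.633 − 0.1875 = 0.4455; denominator = 1 − 0.1875 = 0.8125
φ_{22} = 0.4455 / 0.8125 = 0.548

0.548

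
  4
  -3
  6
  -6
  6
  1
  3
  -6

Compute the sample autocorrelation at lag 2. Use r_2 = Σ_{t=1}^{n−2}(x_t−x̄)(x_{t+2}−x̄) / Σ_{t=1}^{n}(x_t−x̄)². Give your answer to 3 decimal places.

Mean x̄ = (4 − 3 + 6 − 6 + 6 + 1 + 3 − 6)/8 = 0.6250
Deviations from mean: 3.3750, -3.6250, 5.3750, -6.6250, 5.3750, 0.3750, 2.3750, -6.6250
Numerator Σ_{t=1}^{6}(x_t−x̄)(x_{t+2}−x̄) = 78.8438
Denominator Σ(x_t−x̄)² = 175.8750
r_2 = 78.8438 / 175.8750 = 0.448

0.448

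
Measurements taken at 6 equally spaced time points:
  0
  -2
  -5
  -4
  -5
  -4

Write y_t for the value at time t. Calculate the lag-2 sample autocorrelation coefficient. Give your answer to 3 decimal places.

-0.167

Mean ȳ = (0 − 2 − 5 − 4 − 5 − 4)/6 = -3.3333
Deviations from mean: 3.3333, 1.3333, -1.6667, -0.6667, -1.6667, -0.6667
Σ(y_t−ȳ)(y_{t+2}−ȳ) = (-5.5556) + (-0.8889) + (2.7778) + (0.4444) = -3.2222
Denominator Σ(y_t−ȳ)² = 19.3333
r_2 = -3.2222 / 19.3333 = -0.167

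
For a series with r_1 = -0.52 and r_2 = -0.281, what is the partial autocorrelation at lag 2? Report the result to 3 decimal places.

φ_{22} = (r_2 − r_1²) / (1 − r_1²)
r_1² = (-0.52)² = 0.2704
Numerator = -0.281 − 0.2704 = -0.5514; denominator = 1 − 0.2704 = 0.7296
φ_{22} = -0.5514 / 0.7296 = -0.756

-0.756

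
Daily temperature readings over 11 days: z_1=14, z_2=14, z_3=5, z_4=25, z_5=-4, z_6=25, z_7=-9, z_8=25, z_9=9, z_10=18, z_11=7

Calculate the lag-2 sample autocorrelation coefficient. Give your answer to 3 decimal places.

Mean z̄ = (14 + 14 + 5 + 25 − 4 + 25 − 9 + 25 + 9 + 18 + 7)/11 = 11.7273
Numerator Σ_{t=1}^{9}(z_t−z̄)(z_{t+2}−z̄) = 951.6694
Denominator Σ(z_t−z̄)² = 1330.1818
r_2 = 951.6694 / 1330.1818 = 0.715

0.715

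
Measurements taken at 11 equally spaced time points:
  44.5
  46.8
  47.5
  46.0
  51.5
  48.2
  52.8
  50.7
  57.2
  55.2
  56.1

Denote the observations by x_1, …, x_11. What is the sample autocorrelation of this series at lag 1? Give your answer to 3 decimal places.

0.499

Mean x̄ = (44.5 + 46.8 + 47.5 + 46.0 + 51.5 + 48.2 + 52.8 + 50.7 + 57.2 + 55.2 + 56.1)/11 = 50.5909
Numerator Σ_{t=1}^{10}(x_t−x̄)(x_{t+1}−x̄) = 94.1845
Denominator Σ(x_t−x̄)² = 188.8091
r_1 = 94.1845 / 188.8091 = 0.499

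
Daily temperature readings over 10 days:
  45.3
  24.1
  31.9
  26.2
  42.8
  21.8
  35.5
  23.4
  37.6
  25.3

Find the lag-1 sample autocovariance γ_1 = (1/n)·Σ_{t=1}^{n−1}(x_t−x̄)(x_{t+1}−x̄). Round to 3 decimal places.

Mean x̄ = (45.3 + 24.1 + 31.9 + 26.2 + 42.8 + 21.8 + 35.5 + 23.4 + 37.6 + 25.3)/10 = 31.3900
Σ_{t=1}^{9}(x_t−x̄)(x_{t+1}−x̄) = -436.0991
γ_1 = -436.0991 / 10 = -43.610

-43.610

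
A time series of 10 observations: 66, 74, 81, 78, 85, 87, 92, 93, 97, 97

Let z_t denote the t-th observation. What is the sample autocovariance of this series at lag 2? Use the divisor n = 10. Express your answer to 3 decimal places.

33.500

Mean z̄ = (66 + 74 + 81 + 78 + 85 + 87 + 92 + 93 + 97 + 97)/10 = 85.0000
Σ_{t=1}^{8}(z_t−z̄)(z_{t+2}−z̄) = 335.0000
γ_2 = 335.0000 / 10 = 33.500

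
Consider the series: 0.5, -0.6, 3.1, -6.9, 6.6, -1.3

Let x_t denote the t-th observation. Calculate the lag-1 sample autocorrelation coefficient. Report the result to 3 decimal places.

-0.761

Mean x̄ = (0.5 − 0.6 + 3.1 − 6.9 + 6.6 − 1.3)/6 = 0.2333
Deviations from mean: 0.2667, -0.8333, 2.8667, -7.1333, 6.3667, -1.5333
Σ(x_t−x̄)(x_{t+1}−x̄) = (-0.2222) + (-2.3889) + (-20.4489) + (-45.4156) + (-9.7622) = -78.2378
Denominator Σ(x_t−x̄)² = 102.7533
r_1 = -78.2378 / 102.7533 = -0.761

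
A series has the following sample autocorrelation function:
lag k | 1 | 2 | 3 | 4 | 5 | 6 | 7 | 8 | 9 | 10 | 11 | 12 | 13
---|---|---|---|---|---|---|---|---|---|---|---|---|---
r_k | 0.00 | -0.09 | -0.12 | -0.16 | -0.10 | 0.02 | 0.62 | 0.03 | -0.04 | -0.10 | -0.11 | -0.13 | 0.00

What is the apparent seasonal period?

7

The largest autocorrelation is r_7 = 0.62; the remaining lags stay at or below 0.03.
The dominant spike at lag 7 indicates a seasonal period of 7.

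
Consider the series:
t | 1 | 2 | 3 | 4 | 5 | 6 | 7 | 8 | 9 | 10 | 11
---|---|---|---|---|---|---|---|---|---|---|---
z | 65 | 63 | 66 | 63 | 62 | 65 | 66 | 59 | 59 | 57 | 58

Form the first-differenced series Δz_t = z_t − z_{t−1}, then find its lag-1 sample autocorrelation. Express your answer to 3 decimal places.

First differences Δz: -2, 3, -3, -1, 3, 1, -7, 0, -2, 1
Mean of differences = -0.7000
Numerator Σ(Δz_t−Δz̄)(Δz_{t+1}−Δz̄) = -25.6900
Denominator Σ(Δz_t−Δz̄)² = 82.1000
r_1(Δz) = -25.6900 / 82.1000 = -0.313

-0.313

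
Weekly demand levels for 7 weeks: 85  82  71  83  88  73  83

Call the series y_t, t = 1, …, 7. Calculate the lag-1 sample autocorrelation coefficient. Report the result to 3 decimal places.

Mean ȳ = (85 + 82 + 71 + 83 + 88 + 73 + 83)/7 = 80.7143
Σ(y_t−ȳ)(y_{t+1}−ȳ) = (5.5102) + (-12.4898) + (-22.2041) + (16.6531) + (-56.2041) + (-17.6327) = -86.3673
Denominator Σ(y_t−ȳ)² = 237.4286
r_1 = -86.3673 / 237.4286 = -0.364

-0.364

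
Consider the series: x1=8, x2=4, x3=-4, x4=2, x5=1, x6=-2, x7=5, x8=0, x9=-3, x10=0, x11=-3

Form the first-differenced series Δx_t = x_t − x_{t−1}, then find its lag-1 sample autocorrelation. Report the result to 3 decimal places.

First differences Δx: -4, -8, 6, -1, -3, 7, -5, -3, 3, -3
Mean of differences = -1.1000
Numerator Σ(Δx_t−Δx̄)(Δx_{t+1}−Δx̄) = -83.6100
Denominator Σ(Δx_t−Δx̄)² = 214.9000
r_1(Δx) = -83.6100 / 214.9000 = -0.389

-0.389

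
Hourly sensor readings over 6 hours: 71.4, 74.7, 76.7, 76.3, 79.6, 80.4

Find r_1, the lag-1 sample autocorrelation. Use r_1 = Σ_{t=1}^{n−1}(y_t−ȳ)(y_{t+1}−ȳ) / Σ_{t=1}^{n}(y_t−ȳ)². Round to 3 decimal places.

Mean ȳ = (71.4 + 74.7 + 76.7 + 76.3 + 79.6 + 80.4)/6 = 76.5167
Deviations from mean: -5.1167, -1.8167, 0.1833, -0.2167, 3.0833, 3.8833
Σ(y_t−ȳ)(y_{t+1}−ȳ) = (9.2953) + (-0.3331) + (-0.0397) + (-0.6681) + (11.9736) = 20.2281
Denominator Σ(y_t−ȳ)² = 54.1483
r_1 = 20.2281 / 54.1483 = 0.374

0.374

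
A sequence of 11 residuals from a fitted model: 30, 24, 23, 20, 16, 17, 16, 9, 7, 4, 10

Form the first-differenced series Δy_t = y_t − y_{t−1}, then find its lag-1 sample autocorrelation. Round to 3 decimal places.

First differences Δy: -6, -1, -3, -4, 1, -1, -7, -2, -3, 6
Mean of differences = -2.0000
Numerator Σ(Δy_t−Δȳ)(Δy_{t+1}−Δȳ) = -19.0000
Denominator Σ(Δy_t−Δȳ)² = 122.0000
r_1(Δy) = -19.0000 / 122.0000 = -0.156

-0.156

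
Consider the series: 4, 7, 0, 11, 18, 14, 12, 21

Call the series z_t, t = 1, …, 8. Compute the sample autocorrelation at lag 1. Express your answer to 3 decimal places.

0.306

Mean z̄ = (4 + 7 + 0 + 11 + 18 + 14 + 12 + 21)/8 = 10.8750
Deviations from mean: -6.8750, -3.8750, -10.8750, 0.1250, 7.1250, 3.1250, 1.1250, 10.1250
Σ(z_t−z̄)(z_{t+1}−z̄) = (26.6406) + (42.1406) + (-1.3594) + (0.8906) + (22.2656) + (3.5156) + (11.3906) = 105.4844
Denominator Σ(z_t−z̄)² = 344.8750
r_1 = 105.4844 / 344.8750 = 0.306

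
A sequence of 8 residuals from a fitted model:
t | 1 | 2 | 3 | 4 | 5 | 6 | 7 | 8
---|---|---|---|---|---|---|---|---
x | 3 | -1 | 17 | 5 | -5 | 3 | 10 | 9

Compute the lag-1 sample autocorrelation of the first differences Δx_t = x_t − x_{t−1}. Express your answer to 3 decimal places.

-0.302

First differences Δx: -4, 18, -12, -10, 8, 7, -1
Mean of differences = 0.8571
Numerator Σ(Δx_t−Δx̄)(Δx_{t+1}−Δx̄) = -209.1633
Denominator Σ(Δx_t−Δx̄)² = 692.8571
r_1(Δx) = -209.1633 / 692.8571 = -0.302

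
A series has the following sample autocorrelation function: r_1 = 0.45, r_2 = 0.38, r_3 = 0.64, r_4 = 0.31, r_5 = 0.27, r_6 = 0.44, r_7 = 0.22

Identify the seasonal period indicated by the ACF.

The largest autocorrelation is r_3 = 0.64; the remaining lags stay at or below 0.45. The elevated value at lag 1 (0.45), dropping to 0.38 at lag 2, reflects decaying short-term dependence rather than seasonality.
The dominant spike at lag 3 indicates a seasonal period of 3.

3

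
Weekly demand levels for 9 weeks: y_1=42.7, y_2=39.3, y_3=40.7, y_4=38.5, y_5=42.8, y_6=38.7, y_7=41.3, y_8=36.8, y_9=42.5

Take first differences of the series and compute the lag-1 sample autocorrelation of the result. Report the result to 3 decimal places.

First differences Δy: -3.4, 1.4, -2.2, 4.3, -4.1, 2.6, -4.5, 5.7
Mean of differences = -0.0250
Numerator Σ(Δy_t−Δȳ)(Δy_{t+1}−Δȳ) = -83.0031
Denominator Σ(Δy_t−Δȳ)² = 113.1550
r_1(Δy) = -83.0031 / 113.1550 = -0.734

-0.734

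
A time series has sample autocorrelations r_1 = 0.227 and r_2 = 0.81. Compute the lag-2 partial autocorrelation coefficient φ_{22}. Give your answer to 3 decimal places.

φ_{22} = (r_2 − r_1²) / (1 − r_1²)
r_1² = (0.227)² = 0.051529
Numerator = 0.81 − 0.0515 = 0.7585; denominator = 1 − 0.0515 = 0.9485
φ_{22} = 0.7585 / 0.9485 = 0.800

0.800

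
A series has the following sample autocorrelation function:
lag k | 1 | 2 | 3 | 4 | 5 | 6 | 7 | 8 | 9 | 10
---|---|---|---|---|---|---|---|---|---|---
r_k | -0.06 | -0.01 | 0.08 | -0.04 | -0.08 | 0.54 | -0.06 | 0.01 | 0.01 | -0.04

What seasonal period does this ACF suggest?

The largest autocorrelation is r_6 = 0.54; the remaining lags stay at or below 0.08.
The dominant spike at lag 6 indicates a seasonal period of 6.

6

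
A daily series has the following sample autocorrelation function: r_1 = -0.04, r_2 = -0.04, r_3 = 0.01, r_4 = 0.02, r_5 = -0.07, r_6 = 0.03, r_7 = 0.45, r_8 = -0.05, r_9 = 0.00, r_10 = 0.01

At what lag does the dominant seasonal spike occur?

7

The largest autocorrelation is r_7 = 0.45; the remaining lags stay at or below 0.03.
The dominant spike at lag 7 indicates a seasonal period of 7.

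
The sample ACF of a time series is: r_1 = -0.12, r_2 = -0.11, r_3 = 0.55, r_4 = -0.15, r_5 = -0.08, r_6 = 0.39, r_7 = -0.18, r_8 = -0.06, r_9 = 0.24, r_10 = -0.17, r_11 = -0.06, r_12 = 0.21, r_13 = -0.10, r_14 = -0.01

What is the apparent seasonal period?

The largest autocorrelation is r_3 = 0.55, with weaker echoes at lags 6 (0.39), 9 (0.24) and 12 (0.21); the remaining lags stay at or below -0.01.
The dominant spike at lag 3 indicates a seasonal period of 3.

3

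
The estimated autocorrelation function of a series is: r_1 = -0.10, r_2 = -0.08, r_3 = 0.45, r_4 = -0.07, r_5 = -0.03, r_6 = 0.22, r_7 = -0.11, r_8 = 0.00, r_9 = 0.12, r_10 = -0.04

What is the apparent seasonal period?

3

The largest autocorrelation is r_3 = 0.45, with a weaker echo at lag 6 (0.22); the remaining lags stay at or below 0.12.
The dominant spike at lag 3 indicates a seasonal period of 3.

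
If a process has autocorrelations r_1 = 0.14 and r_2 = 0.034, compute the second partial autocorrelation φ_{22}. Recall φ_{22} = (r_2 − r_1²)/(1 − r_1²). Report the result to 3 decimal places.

0.015

φ_{22} = (r_2 − r_1²) / (1 − r_1²)
r_1² = (0.14)² = 0.0196
Numerator = 0.034 − 0.0196 = 0.0144; denominator = 1 − 0.0196 = 0.9804
φ_{22} = 0.0144 / 0.9804 = 0.015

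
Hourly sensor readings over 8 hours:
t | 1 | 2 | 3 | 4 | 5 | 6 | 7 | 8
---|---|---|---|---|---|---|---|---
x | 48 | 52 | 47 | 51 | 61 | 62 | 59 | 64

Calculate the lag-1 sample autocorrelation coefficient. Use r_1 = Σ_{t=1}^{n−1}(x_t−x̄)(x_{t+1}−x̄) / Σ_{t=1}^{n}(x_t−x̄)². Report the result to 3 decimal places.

Mean x̄ = (48 + 52 + 47 + 51 + 61 + 62 + 59 + 64)/8 = 55.5000
Deviations from mean: -7.5000, -3.5000, -8.5000, -4.5000, 5.5000, 6.5000, 3.5000, 8.5000
Numerator Σ_{t=1}^{7}(x_t−x̄)(x_{t+1}−x̄) = 157.7500
Denominator Σ(x_t−x̄)² = 318.0000
r_1 = 157.7500 / 318.0000 = 0.496

0.496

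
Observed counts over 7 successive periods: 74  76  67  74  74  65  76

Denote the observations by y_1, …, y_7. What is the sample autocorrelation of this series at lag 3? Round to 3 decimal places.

0.461

Mean ȳ = (74 + 76 + 67 + 74 + 74 + 65 + 76)/7 = 72.2857
Deviations from mean: 1.7143, 3.7143, -5.2857, 1.7143, 1.7143, -7.2857, 3.7143
Σ(y_t−ȳ)(y_{t+3}−ȳ) = (2.9388) + (6.3673) + (38.5102) + (6.3673) = 54.1837
Denominator Σ(y_t−ȳ)² = 117.4286
r_3 = 54.1837 / 117.4286 = 0.461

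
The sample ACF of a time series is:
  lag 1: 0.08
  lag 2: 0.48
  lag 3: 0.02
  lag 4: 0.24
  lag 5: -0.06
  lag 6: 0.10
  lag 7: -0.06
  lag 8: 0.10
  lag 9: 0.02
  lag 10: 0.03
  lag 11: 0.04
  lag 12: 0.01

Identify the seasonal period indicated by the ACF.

2

The largest autocorrelation is r_2 = 0.48, with a weaker echo at lag 4 (0.24); the remaining lags stay at or below 0.10.
The dominant spike at lag 2 indicates a seasonal period of 2.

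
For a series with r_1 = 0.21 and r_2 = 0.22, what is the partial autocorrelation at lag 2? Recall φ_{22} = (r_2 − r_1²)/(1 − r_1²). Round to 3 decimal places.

φ_{22} = (r_2 − r_1²) / (1 − r_1²)
r_1² = (0.21)² = 0.0441
Numerator = 0.22 − 0.0441 = 0.1759; denominator = 1 − 0.0441 = 0.9559
φ_{22} = 0.1759 / 0.9559 = 0.184

0.184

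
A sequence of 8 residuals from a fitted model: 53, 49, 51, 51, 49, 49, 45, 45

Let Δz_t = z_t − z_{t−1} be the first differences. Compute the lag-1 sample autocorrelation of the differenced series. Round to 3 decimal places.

First differences Δz: -4, 2, 0, -2, 0, -4, 0
Mean of differences = -1.1429
Numerator Σ(Δz_t−Δz̄)(Δz_{t+1}−Δz̄) = -13.8776
Denominator Σ(Δz_t−Δz̄)² = 30.8571
r_1(Δz) = -13.8776 / 30.8571 = -0.450

-0.450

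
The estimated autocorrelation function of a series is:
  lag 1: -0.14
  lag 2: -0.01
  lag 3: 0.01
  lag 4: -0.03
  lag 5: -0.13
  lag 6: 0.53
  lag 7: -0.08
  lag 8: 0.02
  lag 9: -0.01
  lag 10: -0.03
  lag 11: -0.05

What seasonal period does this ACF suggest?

6

The largest autocorrelation is r_6 = 0.53; the remaining lags stay at or below 0.02.
The dominant spike at lag 6 indicates a seasonal period of 6.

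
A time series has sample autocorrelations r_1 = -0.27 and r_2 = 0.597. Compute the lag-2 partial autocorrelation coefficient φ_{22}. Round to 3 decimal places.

φ_{22} = (r_2 − r_1²) / (1 − r_1²)
r_1² = (-0.27)² = 0.0729
Numerator = 0.597 − 0.0729 = 0.5241; denominator = 1 − 0.0729 = 0.9271
φ_{22} = 0.5241 / 0.9271 = 0.565

0.565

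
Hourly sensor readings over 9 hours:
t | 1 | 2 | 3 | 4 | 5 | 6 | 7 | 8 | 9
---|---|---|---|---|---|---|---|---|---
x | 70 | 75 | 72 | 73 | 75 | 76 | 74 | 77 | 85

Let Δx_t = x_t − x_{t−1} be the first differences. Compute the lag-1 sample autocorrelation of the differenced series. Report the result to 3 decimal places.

First differences Δx: 5, -3, 1, 2, 1, -2, 3, 8
Mean of differences = 1.8750
Numerator Σ(Δx_t−Δx̄)(Δx_{t+1}−Δx̄) = -5.2656
Denominator Σ(Δx_t−Δx̄)² = 88.8750
r_1(Δx) = -5.2656 / 88.8750 = -0.059

-0.059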